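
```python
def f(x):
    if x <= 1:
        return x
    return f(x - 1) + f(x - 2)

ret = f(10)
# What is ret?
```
Call trace (a repeated sub-call is expanded the first time; later identical calls just restate its return value):
f(x=10)
  f(x=9)
    f(x=8)
      f(x=7)
        f(x=6)
          f(x=5)
            f(x=4)
              f(x=3)
                f(x=2)
                  f(x=1)
                  -> return 1
                  f(x=0)
                  -> return 0
                -> return 1
                f(x=1)
                -> return 1
              -> return 2
              f(x=2) -> return 1  (same call as traced above)
            -> return 3
            f(x=3) -> return 2  (same call as traced above)
          -> return 5
          f(x=4) -> return 3  (same call as traced above)
        -> return 8
        f(x=5) -> return 5  (same call as traced above)
      -> return 13
      f(x=6) -> return 8  (same call as traced above)
    -> return 21
    f(x=7) -> return 13  (same call as traced above)
  -> return 34
  f(x=8) -> return 21  (same call as traced above)
-> return 55

Final answer: 55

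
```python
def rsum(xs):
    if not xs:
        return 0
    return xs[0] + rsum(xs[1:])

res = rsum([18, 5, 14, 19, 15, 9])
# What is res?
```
Call trace:
rsum(xs=[18, 5, 14, 19, 15, 9])
  rsum(xs=[5, 14, 19, 15, 9])
    rsum(xs=[14, 19, 15, 9])
      rsum(xs=[19, 15, 9])
        rsum(xs=[15, 9])
          rsum(xs=[9])
            rsum(xs=[])
            -> return 0
          -> return 9
        -> return 24
      -> return 43
    -> return 57
  -> return 62
-> return 80

Final answer: 80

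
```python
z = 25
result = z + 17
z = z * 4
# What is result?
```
Trace:
  z=25
  z=25, result=42
  z=100, result=42

Final answer: 42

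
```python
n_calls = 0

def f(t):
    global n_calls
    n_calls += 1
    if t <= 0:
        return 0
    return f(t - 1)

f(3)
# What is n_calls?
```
Call trace:
f(t=3)
  f(t=2)
    f(t=1)
      f(t=0)
      -> return 0
    -> return 0
  -> return 0
-> return 0

n_calls is incremented once per call. f is entered once for each t = 3, 2, 1, 0 (the t <= 0 call returns without recursing), i.e. 3 + 1 calls.
n_calls = 4

Final answer: 4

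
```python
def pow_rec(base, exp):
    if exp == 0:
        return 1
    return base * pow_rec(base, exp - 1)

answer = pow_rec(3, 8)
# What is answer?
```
Call trace:
pow_rec(base=3, exp=8)
  pow_rec(base=3, exp=7)
    pow_rec(base=3, exp=6)
      pow_rec(base=3, exp=5)
        pow_rec(base=3, exp=4)
          pow_rec(base=3, exp=3)
            pow_rec(base=3, exp=2)
              pow_rec(base=3, exp=1)
                pow_rec(base=3, exp=0)
                -> return 1
              -> return 3
            -> return 9
          -> return 27
        -> return 81
      -> return 243
    -> return 729
  -> return 2187
-> return 6561

Final answer: 6561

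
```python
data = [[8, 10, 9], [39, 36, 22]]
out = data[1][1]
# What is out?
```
Trace:
  data=[[8, 10, 9], [39, 36, 22]]
  data=[[8, 10, 9], [39, 36, 22]], out=36

Final answer: 36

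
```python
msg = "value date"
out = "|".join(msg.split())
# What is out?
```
Trace:
  msg='value date'
  msg='value date', out='value|date'

Final answer: 'value|date'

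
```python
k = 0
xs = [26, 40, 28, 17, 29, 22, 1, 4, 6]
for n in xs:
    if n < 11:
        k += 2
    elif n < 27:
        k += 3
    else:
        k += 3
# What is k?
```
Trace:
  k=0
  k=3, n=26
  k=6, n=40
  k=9, n=28
  k=12, n=17
  k=15, n=29
  k=18, n=22
  k=20, n=1
  k=22, n=4
  k=24, n=6

Final answer: 24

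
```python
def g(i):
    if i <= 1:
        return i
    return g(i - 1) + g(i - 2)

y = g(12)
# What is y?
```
Call trace (a repeated sub-call is expanded the first time; later identical calls just restate its return value):
g(i=12)
  g(i=11)
    g(i=10)
      g(i=9)
        g(i=8)
          g(i=7)
            g(i=6)
              g(i=5)
                g(i=4)
                  g(i=3)
                    g(i=2)
                      g(i=1)
                      -> return 1
                      g(i=0)
                      -> return 0
                    -> return 1
                    g(i=1)
                    -> return 1
                  -> return 2
                  g(i=2) -> return 1  (same call as traced above)
                -> return 3
                g(i=3) -> return 2  (same call as traced above)
              -> return 5
              g(i=4) -> return 3  (same call as traced above)
            -> return 8
            g(i=5) -> return 5  (same call as traced above)
          -> return 13
          g(i=6) -> return 8  (same call as traced above)
        -> return 21
        g(i=7) -> return 13  (same call as traced above)
      -> return 34
      g(i=8) -> return 21  (same call as traced above)
    -> return 55
    g(i=9) -> return 34  (same call as traced above)
  -> return 89
  g(i=10) -> return 55  (same call as traced above)
-> return 144

Final answer: 144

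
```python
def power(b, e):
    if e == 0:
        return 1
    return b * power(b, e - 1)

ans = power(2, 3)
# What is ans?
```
Call trace:
power(b=2, e=3)
  power(b=2, e=2)
    power(b=2, e=1)
      power(b=2, e=0)
      -> return 1
    -> return 2
  -> return 4
-> return 8

Final answer: 8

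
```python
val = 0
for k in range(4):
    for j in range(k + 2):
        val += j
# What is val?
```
Trace:
  val=0
  val=0, k=0, j=0
  val=1, k=0, j=1
  val=1, k=1, j=0
  val=2, k=1, j=1
  val=4, k=1, j=2
  val=4, k=2, j=0
  val=5, k=2, j=1
  val=7, k=2, j=2
  val=10, k=2, j=3
  val=10, k=3, j=0
  val=11, k=3, j=1
  val=13, k=3, j=2
  val=16, k=3, j=3
  val=20, k=3, j=4

Final answer: 20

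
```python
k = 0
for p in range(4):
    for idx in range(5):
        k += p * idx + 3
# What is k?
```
Trace:
  k=0
  k=3, p=0, idx=0
  k=6, p=0, idx=1
  k=9, p=0, idx=2
  k=12, p=0, idx=3
  k=15, p=0, idx=4
  k=18, p=1, idx=0
  k=22, p=1, idx=1
  k=27, p=1, idx=2
  k=33, p=1, idx=3
  k=40, p=1, idx=4
  k=43, p=2, idx=0
  k=48, p=2, idx=1
  k=55, p=2, idx=2
  k=64, p=2, idx=3
  k=75, p=2, idx=4
  k=78, p=3, idx=0
  k=84, p=3, idx=1
  k=93, p=3, idx=2
  k=105, p=3, idx=3
  k=120, p=3, idx=4

Final answer: 120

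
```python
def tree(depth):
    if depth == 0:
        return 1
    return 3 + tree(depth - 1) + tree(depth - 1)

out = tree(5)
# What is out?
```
Call trace (a repeated sub-call is expanded the first time; later identical calls just restate its return value):
tree(depth=5)
  tree(depth=4)
    tree(depth=3)
      tree(depth=2)
        tree(depth=1)
          tree(depth=0)
          -> return 1
          tree(depth=0)
          -> return 1
        -> return 5
        tree(depth=1) -> return 5  (same call as traced above)
      -> return 13
      tree(depth=2) -> return 13  (same call as traced above)
    -> return 29
    tree(depth=3) -> return 29  (same call as traced above)
  -> return 61
  tree(depth=4) -> return 61  (same call as traced above)
-> return 125

Final answer: 125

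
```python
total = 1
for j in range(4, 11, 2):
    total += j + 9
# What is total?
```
Trace:
  total=1
  total=14, j=4
  total=29, j=6
  total=46, j=8
  total=65, j=10

Final answer: 65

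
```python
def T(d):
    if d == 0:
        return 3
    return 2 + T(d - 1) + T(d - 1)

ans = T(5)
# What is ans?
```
Call trace (a repeated sub-call is expanded the first time; later identical calls just restate its return value):
T(d=5)
  T(d=4)
    T(d=3)
      T(d=2)
        T(d=1)
          T(d=0)
          -> return 3
          T(d=0)
          -> return 3
        -> return 8
        T(d=1) -> return 8  (same call as traced above)
      -> return 18
      T(d=2) -> return 18  (same call as traced above)
    -> return 38
    T(d=3) -> return 38  (same call as traced above)
  -> return 78
  T(d=4) -> return 78  (same call as traced above)
-> return 158

Final answer: 158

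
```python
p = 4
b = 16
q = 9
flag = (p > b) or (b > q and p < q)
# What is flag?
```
Trace:
  p=4
  p=4, b=16
  p=4, b=16, q=9
  p=4, b=16, q=9, flag=True

Final answer: True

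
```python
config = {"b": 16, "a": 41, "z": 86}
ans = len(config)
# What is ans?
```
Trace:
  config={'b': 16, 'a': 41, 'z': 86}
  config={'b': 16, 'a': 41, 'z': 86}, ans=3

Final answer: 3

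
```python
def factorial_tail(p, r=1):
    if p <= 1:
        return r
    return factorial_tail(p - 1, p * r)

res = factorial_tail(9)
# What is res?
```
Call trace:
factorial_tail(p=9, r=1)
  factorial_tail(p=8, r=9)
    factorial_tail(p=7, r=72)
      factorial_tail(p=6, r=504)
        factorial_tail(p=5, r=3024)
          factorial_tail(p=4, r=15120)
            factorial_tail(p=3, r=60480)
              factorial_tail(p=2, r=181440)
                factorial_tail(p=1, r=362880)
                -> return 362880
              -> return 362880
            -> return 362880
          -> return 362880
        -> return 362880
      -> return 362880
    -> return 362880
  -> return 362880
-> return 362880

Final answer: 362880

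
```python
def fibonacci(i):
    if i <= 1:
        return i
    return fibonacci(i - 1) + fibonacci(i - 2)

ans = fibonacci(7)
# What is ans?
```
Call trace (a repeated sub-call is expanded the first time; later identical calls just restate its return value):
fibonacci(i=7)
  fibonacci(i=6)
    fibonacci(i=5)
      fibonacci(i=4)
        fibonacci(i=3)
          fibonacci(i=2)
            fibonacci(i=1)
            -> return 1
            fibonacci(i=0)
            -> return 0
          -> return 1
          fibonacci(i=1)
          -> return 1
        -> return 2
        fibonacci(i=2) -> return 1  (same call as traced above)
      -> return 3
      fibonacci(i=3) -> return 2  (same call as traced above)
    -> return 5
    fibonacci(i=4) -> return 3  (same call as traced above)
  -> return 8
  fibonacci(i=5) -> return 5  (same call as traced above)
-> return 13

Final answer: 13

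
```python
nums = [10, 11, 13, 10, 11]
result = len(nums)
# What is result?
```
Trace:
  nums=[10, 11, 13, 10, 11]
  nums=[10, 11, 13, 10, 11], result=5

Final answer: 5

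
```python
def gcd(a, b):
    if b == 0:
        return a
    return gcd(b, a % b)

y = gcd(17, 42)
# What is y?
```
Call trace:
gcd(a=17, b=42)
  gcd(a=42, b=17)
    gcd(a=17, b=8)
      gcd(a=8, b=1)
        gcd(a=1, b=0)
        -> return 1
      -> return 1
    -> return 1
  -> return 1
-> return 1

Final answer: 1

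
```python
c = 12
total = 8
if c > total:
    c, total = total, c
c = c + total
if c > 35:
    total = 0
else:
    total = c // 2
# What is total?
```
Trace:
  c=12
  c=12, total=8
  c=8, total=12
  c=20, total=12
  c=20, total=10

Final answer: 10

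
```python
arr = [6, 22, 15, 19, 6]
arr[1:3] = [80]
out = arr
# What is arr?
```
Trace:
  arr=[6, 22, 15, 19, 6]
  arr=[6, 80, 19, 6]
  arr=[6, 80, 19, 6], out=[6, 80, 19, 6]

Final answer: [6, 80, 19, 6]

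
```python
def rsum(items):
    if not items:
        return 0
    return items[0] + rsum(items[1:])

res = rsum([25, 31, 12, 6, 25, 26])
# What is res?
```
Call trace:
rsum(items=[25, 31, 12, 6, 25, 26])
  rsum(items=[31, 12, 6, 25, 26])
    rsum(items=[12, 6, 25, 26])
      rsum(items=[6, 25, 26])
        rsum(items=[25, 26])
          rsum(items=[26])
            rsum(items=[])
            -> return 0
          -> return 26
        -> return 51
      -> return 57
    -> return 69
  -> return 100
-> return 125

Final answer: 125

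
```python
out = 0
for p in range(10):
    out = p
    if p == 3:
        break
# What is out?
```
Trace:
  out=0
  out=0, p=0
  out=1, p=1
  out=2, p=2
  out=3, p=3

Final answer: 3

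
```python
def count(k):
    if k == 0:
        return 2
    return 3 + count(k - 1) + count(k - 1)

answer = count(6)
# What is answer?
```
Call trace (a repeated sub-call is expanded the first time; later identical calls just restate its return value):
count(k=6)
  count(k=5)
    count(k=4)
      count(k=3)
        count(k=2)
          count(k=1)
            count(k=0)
            -> return 2
            count(k=0)
            -> return 2
          -> return 7
          count(k=1) -> return 7  (same call as traced above)
        -> return 17
        count(k=2) -> return 17  (same call as traced above)
      -> return 37
      count(k=3) -> return 37  (same call as traced above)
    -> return 77
    count(k=4) -> return 77  (same call as traced above)
  -> return 157
  count(k=5) -> return 157  (same call as traced above)
-> return 317

Final answer: 317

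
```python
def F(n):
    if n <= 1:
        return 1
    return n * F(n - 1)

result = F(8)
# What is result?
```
Call trace:
F(n=8)
  F(n=7)
    F(n=6)
      F(n=5)
        F(n=4)
          F(n=3)
            F(n=2)
              F(n=1)
              -> return 1
            -> return 2
          -> return 6
        -> return 24
      -> return 120
    -> return 720
  -> return 5040
-> return 40320

Final answer: 40320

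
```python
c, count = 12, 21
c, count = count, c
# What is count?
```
Trace:
  c=12, count=21
  c=21, count=12

Final answer: 12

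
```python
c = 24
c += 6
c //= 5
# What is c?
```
Trace:
  c=24
  c=30
  c=6

Final answer: 6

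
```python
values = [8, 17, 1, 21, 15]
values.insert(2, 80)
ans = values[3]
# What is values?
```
Trace:
  values=[8, 17, 1, 21, 15]
  values=[8, 17, 80, 1, 21, 15]
  values=[8, 17, 80, 1, 21, 15], ans=1

Final answer: [8, 17, 80, 1, 21, 15]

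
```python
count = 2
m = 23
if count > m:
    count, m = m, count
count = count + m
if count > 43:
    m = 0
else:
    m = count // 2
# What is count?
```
Trace:
  count=2
  count=2, m=23
  count=2, m=23
  count=25, m=23
  count=25, m=12

Final answer: 25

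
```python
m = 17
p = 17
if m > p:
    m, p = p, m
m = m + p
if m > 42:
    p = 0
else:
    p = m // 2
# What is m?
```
Trace:
  m=17
  m=17, p=17
  m=17, p=17
  m=34, p=17
  m=34, p=17

Final answer: 34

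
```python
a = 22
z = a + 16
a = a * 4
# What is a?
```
Trace:
  a=22
  a=22, z=38
  a=88, z=38

Final answer: 88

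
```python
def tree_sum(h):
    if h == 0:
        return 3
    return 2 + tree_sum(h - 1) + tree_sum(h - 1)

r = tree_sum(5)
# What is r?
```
Call trace (a repeated sub-call is expanded the first time; later identical calls just restate its return value):
tree_sum(h=5)
  tree_sum(h=4)
    tree_sum(h=3)
      tree_sum(h=2)
        tree_sum(h=1)
          tree_sum(h=0)
          -> return 3
          tree_sum(h=0)
          -> return 3
        -> return 8
        tree_sum(h=1) -> return 8  (same call as traced above)
      -> return 18
      tree_sum(h=2) -> return 18  (same call as traced above)
    -> return 38
    tree_sum(h=3) -> return 38  (same call as traced above)
  -> return 78
  tree_sum(h=4) -> return 78  (same call as traced above)
-> return 158

Final answer: 158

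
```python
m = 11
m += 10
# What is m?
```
Trace:
  m=11
  m=21

Final answer: 21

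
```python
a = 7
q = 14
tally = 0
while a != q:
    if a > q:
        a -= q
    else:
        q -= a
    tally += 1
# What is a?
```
Trace:
  a=7
  a=7, q=14
  a=7, q=14, tally=0
  a=7, q=7, tally=1

Final answer: 7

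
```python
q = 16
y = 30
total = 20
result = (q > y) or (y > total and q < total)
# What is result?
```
Trace:
  q=16
  q=16, y=30
  q=16, y=30, total=20
  q=16, y=30, total=20, result=True

Final answer: True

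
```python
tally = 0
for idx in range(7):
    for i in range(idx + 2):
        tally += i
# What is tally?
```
Trace:
  tally=0
  tally=0, idx=0, i=0
  tally=1, idx=0, i=1
  tally=1, idx=1, i=0
  tally=2, idx=1, i=1
  tally=4, idx=1, i=2
  tally=4, idx=2, i=0
  tally=5, idx=2, i=1
  tally=7, idx=2, i=2
  tally=10, idx=2, i=3
  tally=10, idx=3, i=0
  tally=11, idx=3, i=1
  tally=13, idx=3, i=2
  tally=16, idx=3, i=3
  tally=20, idx=3, i=4
  tally=20, idx=4, i=0
  tally=21, idx=4, i=1
  tally=23, idx=4, i=2
  tally=26, idx=4, i=3
  tally=30, idx=4, i=4
  tally=35, idx=4, i=5
  tally=35, idx=5, i=0
  tally=36, idx=5, i=1
  tally=38, idx=5, i=2
  tally=41, idx=5, i=3
  tally=45, idx=5, i=4
  tally=50, idx=5, i=5
  tally=56, idx=5, i=6
  tally=56, idx=6, i=0
  tally=57, idx=6, i=1
  tally=59, idx=6, i=2
  tally=62, idx=6, i=3
  tally=66, idx=6, i=4
  tally=71, idx=6, i=5
  tally=77, idx=6, i=6
  tally=84, idx=6, i=7

Final answer: 84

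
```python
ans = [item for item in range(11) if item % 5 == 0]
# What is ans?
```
Trace:
  item=0
  item=1
  item=2
  item=3
  item=4
  item=5
  item=6
  item=7
  item=8
  item=9
  item=10
  ans=[0, 5, 10]

Final answer: [0, 5, 10]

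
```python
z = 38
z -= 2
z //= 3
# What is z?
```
Trace:
  z=38
  z=36
  z=12

Final answer: 12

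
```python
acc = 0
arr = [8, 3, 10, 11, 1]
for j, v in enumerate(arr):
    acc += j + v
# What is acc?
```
Trace:
  acc=0
  acc=8, j=0, v=8
  acc=12, j=1, v=3
  acc=24, j=2, v=10
  acc=38, j=3, v=11
  acc=43, j=4, v=1

Final answer: 43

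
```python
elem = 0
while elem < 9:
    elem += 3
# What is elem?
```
Trace:
  elem=0
  elem=3
  elem=6
  elem=9

Final answer: 9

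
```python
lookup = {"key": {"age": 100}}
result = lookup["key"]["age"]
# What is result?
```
Trace:
  lookup={'key': {'age': 100}}
  lookup={'key': {'age': 100}}, result=100

Final answer: 100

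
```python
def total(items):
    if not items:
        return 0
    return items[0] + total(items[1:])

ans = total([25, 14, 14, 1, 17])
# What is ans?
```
Call trace:
total(items=[25, 14, 14, 1, 17])
  total(items=[14, 14, 1, 17])
    total(items=[14, 1, 17])
      total(items=[1, 17])
        total(items=[17])
          total(items=[])
          -> return 0
        -> return 17
      -> return 18
    -> return 32
  -> return 46
-> return 71

Final answer: 71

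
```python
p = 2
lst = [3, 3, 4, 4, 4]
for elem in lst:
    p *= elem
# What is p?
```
Trace:
  p=2
  p=6, elem=3
  p=18, elem=3
  p=72, elem=4
  p=288, elem=4
  p=1152, elem=4

Final answer: 1152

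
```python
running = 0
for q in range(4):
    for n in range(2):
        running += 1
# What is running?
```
Trace:
  running=0
  running=1, q=0, n=0
  running=2, q=0, n=1
  running=3, q=1, n=0
  running=4, q=1, n=1
  running=5, q=2, n=0
  running=6, q=2, n=1
  running=7, q=3, n=0
  running=8, q=3, n=1

Final answer: 8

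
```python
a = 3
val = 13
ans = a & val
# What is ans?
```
Trace:
  a=3
  a=3, val=13
  a=3, val=13, ans=1

Final answer: 1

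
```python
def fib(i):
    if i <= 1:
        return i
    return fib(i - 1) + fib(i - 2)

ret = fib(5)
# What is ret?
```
Call trace (a repeated sub-call is expanded the first time; later identical calls just restate its return value):
fib(i=5)
  fib(i=4)
    fib(i=3)
      fib(i=2)
        fib(i=1)
        -> return 1
        fib(i=0)
        -> return 0
      -> return 1
      fib(i=1)
      -> return 1
    -> return 2
    fib(i=2) -> return 1  (same call as traced above)
  -> return 3
  fib(i=3) -> return 2  (same call as traced above)
-> return 5

Final answer: 5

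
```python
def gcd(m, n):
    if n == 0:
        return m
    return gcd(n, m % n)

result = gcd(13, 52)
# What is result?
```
Call trace:
gcd(m=13, n=52)
  gcd(m=52, n=13)
    gcd(m=13, n=0)
    -> return 13
  -> return 13
-> return 13

Final answer: 13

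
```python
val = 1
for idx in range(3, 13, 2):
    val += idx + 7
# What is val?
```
Trace:
  val=1
  val=11, idx=3
  val=23, idx=5
  val=37, idx=7
  val=53, idx=9
  val=71, idx=11

Final answer: 71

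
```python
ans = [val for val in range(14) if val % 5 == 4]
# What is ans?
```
Trace:
  val=0
  val=1
  val=2
  val=3
  val=4
  val=5
  val=6
  val=7
  val=8
  val=9
  val=10
  val=11
  val=12
  val=13
  ans=[4, 9]

Final answer: [4, 9]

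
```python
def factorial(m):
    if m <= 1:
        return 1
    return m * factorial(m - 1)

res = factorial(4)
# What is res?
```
Call trace:
factorial(m=4)
  factorial(m=3)
    factorial(m=2)
      factorial(m=1)
      -> return 1
    -> return 2
  -> return 6
-> return 24

Final answer: 24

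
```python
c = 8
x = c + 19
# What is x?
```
Trace:
  c=8
  c=8, x=27

Final answer: 27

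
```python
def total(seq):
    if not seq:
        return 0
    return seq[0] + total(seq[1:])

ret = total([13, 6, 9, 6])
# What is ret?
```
Call trace:
total(seq=[13, 6, 9, 6])
  total(seq=[6, 9, 6])
    total(seq=[9, 6])
      total(seq=[6])
        total(seq=[])
        -> return 0
      -> return 6
    -> return 15
  -> return 21
-> return 34

Final answer: 34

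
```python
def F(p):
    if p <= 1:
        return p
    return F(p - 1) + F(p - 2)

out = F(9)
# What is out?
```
Call trace (a repeated sub-call is expanded the first time; later identical calls just restate its return value):
F(p=9)
  F(p=8)
    F(p=7)
      F(p=6)
        F(p=5)
          F(p=4)
            F(p=3)
              F(p=2)
                F(p=1)
                -> return 1
                F(p=0)
                -> return 0
              -> return 1
              F(p=1)
              -> return 1
            -> return 2
            F(p=2) -> return 1  (same call as traced above)
          -> return 3
          F(p=3) -> return 2  (same call as traced above)
        -> return 5
        F(p=4) -> return 3  (same call as traced above)
      -> return 8
      F(p=5) -> return 5  (same call as traced above)
    -> return 13
    F(p=6) -> return 8  (same call as traced above)
  -> return 21
  F(p=7) -> return 13  (same call as traced above)
-> return 34

Final answer: 34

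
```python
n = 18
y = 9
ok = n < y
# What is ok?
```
Trace:
  n=18
  n=18, y=9
  n=18, y=9, ok=False

Final answer: False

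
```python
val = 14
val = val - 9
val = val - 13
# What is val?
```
Trace:
  val=14
  val=5
  val=-8

Final answer: -8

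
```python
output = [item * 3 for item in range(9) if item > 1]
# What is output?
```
Trace:
  item=0
  item=1
  item=2
  item=3
  item=4
  item=5
  item=6
  item=7
  item=8
  output=[6, 9, 12, 15, 18, 21, 24]

Final answer: [6, 9, 12, 15, 18, 21, 24]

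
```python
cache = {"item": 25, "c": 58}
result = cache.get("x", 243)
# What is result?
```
Trace:
  cache={'item': 25, 'c': 58}
  cache={'item': 25, 'c': 58}, result=243

Final answer: 243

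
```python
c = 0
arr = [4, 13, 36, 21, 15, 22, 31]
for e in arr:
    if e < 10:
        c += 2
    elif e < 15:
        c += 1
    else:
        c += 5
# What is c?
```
Trace:
  c=0
  c=2, e=4
  c=3, e=13
  c=8, e=36
  c=13, e=21
  c=18, e=15
  c=23, e=22
  c=28, e=31

Final answer: 28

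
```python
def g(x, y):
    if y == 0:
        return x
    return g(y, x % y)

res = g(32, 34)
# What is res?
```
Call trace:
g(x=32, y=34)
  g(x=34, y=32)
    g(x=32, y=2)
      g(x=2, y=0)
      -> return 2
    -> return 2
  -> return 2
-> return 2

Final answer: 2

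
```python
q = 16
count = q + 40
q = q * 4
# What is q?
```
Trace:
  q=16
  q=16, count=56
  q=64, count=56

Final answer: 64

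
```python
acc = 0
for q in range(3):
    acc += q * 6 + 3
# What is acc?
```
Trace:
  acc=0
  acc=3, q=0
  acc=12, q=1
  acc=27, q=2

Final answer: 27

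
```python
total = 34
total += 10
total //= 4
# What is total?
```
Trace:
  total=34
  total=44
  total=11

Final answer: 11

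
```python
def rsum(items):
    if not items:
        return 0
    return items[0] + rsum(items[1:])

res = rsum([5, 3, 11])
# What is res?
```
Call trace:
rsum(items=[5, 3, 11])
  rsum(items=[3, 11])
    rsum(items=[11])
      rsum(items=[])
      -> return 0
    -> return 11
  -> return 14
-> return 19

Final answer: 19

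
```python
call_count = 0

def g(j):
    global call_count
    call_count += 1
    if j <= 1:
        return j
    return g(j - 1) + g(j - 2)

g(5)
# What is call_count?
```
Call trace (a repeated sub-call is expanded the first time; later identical calls just restate its return value):
g(j=5)
  g(j=4)
    g(j=3)
      g(j=2)
        g(j=1)
        -> return 1
        g(j=0)
        -> return 0
      -> return 1
      g(j=1)
      -> return 1
    -> return 2
    g(j=2) -> return 1  (same call as traced above)
  -> return 3
  g(j=3) -> return 2  (same call as traced above)
-> return 5

call_count is incremented once per call, so count the calls in each subtree. Let C(j) = number of calls made by g(j).
C(0) = C(1) = 1 (base case, no recursion); C(j) = 1 + C(j - 1) + C(j - 2) otherwise.
C(2) = 1 + C(1) + C(0) = 1 + 1 + 1 = 3
C(3) = 1 + C(2) + C(1) = 1 + 3 + 1 = 5
C(4) = 1 + C(3) + C(2) = 1 + 5 + 3 = 9
C(5) = 1 + C(4) + C(3) = 1 + 9 + 5 = 15
call_count = C(5) = 15

Final answer: 15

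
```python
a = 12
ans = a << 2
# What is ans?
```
Trace:
  a=12
  a=12, ans=48

Final answer: 48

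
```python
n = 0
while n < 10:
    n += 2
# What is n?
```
Trace:
  n=0
  n=2
  n=4
  n=6
  n=8
  n=10

Final answer: 10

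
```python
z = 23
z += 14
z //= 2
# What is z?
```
Trace:
  z=23
  z=37
  z=18

Final answer: 18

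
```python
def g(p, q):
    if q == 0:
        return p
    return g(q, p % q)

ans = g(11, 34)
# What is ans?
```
Call trace:
g(p=11, q=34)
  g(p=34, q=11)
    g(p=11, q=1)
      g(p=1, q=0)
      -> return 1
    -> return 1
  -> return 1
-> return 1

Final answer: 1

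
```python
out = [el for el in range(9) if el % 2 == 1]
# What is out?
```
Trace:
  el=0
  el=1
  el=2
  el=3
  el=4
  el=5
  el=6
  el=7
  el=8
  out=[1, 3, 5, 7]

Final answer: [1, 3, 5, 7]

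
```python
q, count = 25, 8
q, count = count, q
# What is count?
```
Trace:
  q=25, count=8
  q=8, count=25

Final answer: 25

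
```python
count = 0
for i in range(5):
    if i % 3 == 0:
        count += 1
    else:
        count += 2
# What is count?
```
Trace:
  count=0
  count=1, i=0
  count=3, i=1
  count=5, i=2
  count=6, i=3
  count=8, i=4

Final answer: 8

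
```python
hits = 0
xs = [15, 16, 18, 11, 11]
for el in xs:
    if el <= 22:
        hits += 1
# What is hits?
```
Trace:
  hits=0
  hits=1, el=15
  hits=2, el=16
  hits=3, el=18
  hits=4, el=11
  hits=5, el=11

Final answer: 5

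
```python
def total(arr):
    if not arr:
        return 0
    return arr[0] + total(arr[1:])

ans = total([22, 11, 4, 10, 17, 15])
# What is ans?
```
Call trace:
total(arr=[22, 11, 4, 10, 17, 15])
  total(arr=[11, 4, 10, 17, 15])
    total(arr=[4, 10, 17, 15])
      total(arr=[10, 17, 15])
        total(arr=[17, 15])
          total(arr=[15])
            total(arr=[])
            -> return 0
          -> return 15
        -> return 32
      -> return 42
    -> return 46
  -> return 57
-> return 79

Final answer: 79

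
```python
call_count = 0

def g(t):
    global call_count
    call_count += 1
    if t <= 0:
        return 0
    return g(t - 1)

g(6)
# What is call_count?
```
Call trace:
g(t=6)
  g(t=5)
    g(t=4)
      g(t=3)
        g(t=2)
          g(t=1)
            g(t=0)
            -> return 0
          -> return 0
        -> return 0
      -> return 0
    -> return 0
  -> return 0
-> return 0

call_count is incremented once per call. g is entered once for each t = 6, 5, 4, 3, 2, 1, 0 (the t <= 0 call returns without recursing), i.e. 6 + 1 calls.
call_count = 7

Final answer: 7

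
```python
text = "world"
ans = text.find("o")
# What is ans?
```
Trace:
  text='world'
  text='world', ans=1

Final answer: 1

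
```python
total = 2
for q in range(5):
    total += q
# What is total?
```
Trace:
  total=2
  total=2, q=0
  total=3, q=1
  total=5, q=2
  total=8, q=3
  total=12, q=4

Final answer: 12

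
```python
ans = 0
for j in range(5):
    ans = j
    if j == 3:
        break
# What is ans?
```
Trace:
  ans=0
  ans=0, j=0
  ans=1, j=1
  ans=2, j=2
  ans=3, j=3

Final answer: 3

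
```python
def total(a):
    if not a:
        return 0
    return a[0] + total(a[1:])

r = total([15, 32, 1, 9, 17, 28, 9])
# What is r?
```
Call trace:
total(a=[15, 32, 1, 9, 17, 28, 9])
  total(a=[32, 1, 9, 17, 28, 9])
    total(a=[1, 9, 17, 28, 9])
      total(a=[9, 17, 28, 9])
        total(a=[17, 28, 9])
          total(a=[28, 9])
            total(a=[9])
              total(a=[])
              -> return 0
            -> return 9
          -> return 37
        -> return 54
      -> return 63
    -> return 64
  -> return 96
-> return 111

Final answer: 111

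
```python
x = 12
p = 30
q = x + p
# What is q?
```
Trace:
  x=12
  x=12, p=30
  x=12, p=30, q=42

Final answer: 42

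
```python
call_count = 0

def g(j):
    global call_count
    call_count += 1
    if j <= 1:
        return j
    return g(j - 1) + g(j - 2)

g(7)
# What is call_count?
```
Call trace (a repeated sub-call is expanded the first time; later identical calls just restate its return value):
g(j=7)
  g(j=6)
    g(j=5)
      g(j=4)
        g(j=3)
          g(j=2)
            g(j=1)
            -> return 1
            g(j=0)
            -> return 0
          -> return 1
          g(j=1)
          -> return 1
        -> return 2
        g(j=2) -> return 1  (same call as traced above)
      -> return 3
      g(j=3) -> return 2  (same call as traced above)
    -> return 5
    g(j=4) -> return 3  (same call as traced above)
  -> return 8
  g(j=5) -> return 5  (same call as traced above)
-> return 13

call_count is incremented once per call, so count the calls in each subtree. Let C(j) = number of calls made by g(j).
C(0) = C(1) = 1 (base case, no recursion); C(j) = 1 + C(j - 1) + C(j - 2) otherwise.
C(2) = 1 + C(1) + C(0) = 1 + 1 + 1 = 3
C(3) = 1 + C(2) + C(1) = 1 + 3 + 1 = 5
C(4) = 1 + C(3) + C(2) = 1 + 5 + 3 = 9
C(5) = 1 + C(4) + C(3) = 1 + 9 + 5 = 15
C(6) = 1 + C(5) + C(4) = 1 + 15 + 9 = 25
C(7) = 1 + C(6) + C(5) = 1 + 25 + 15 = 41
call_count = C(7) = 41

Final answer: 41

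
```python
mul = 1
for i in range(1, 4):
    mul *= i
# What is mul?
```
Trace:
  mul=1
  mul=1, i=1
  mul=2, i=2
  mul=6, i=3

Final answer: 6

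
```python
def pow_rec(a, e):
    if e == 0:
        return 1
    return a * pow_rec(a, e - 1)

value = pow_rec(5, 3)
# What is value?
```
Call trace:
pow_rec(a=5, e=3)
  pow_rec(a=5, e=2)
    pow_rec(a=5, e=1)
      pow_rec(a=5, e=0)
      -> return 1
    -> return 5
  -> return 25
-> return 125

Final answer: 125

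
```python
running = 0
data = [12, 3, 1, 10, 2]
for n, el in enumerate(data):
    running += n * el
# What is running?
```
Trace:
  running=0
  running=0, n=0, el=12
  running=3, n=1, el=3
  running=5, n=2, el=1
  running=35, n=3, el=10
  running=43, n=4, el=2

Final answer: 43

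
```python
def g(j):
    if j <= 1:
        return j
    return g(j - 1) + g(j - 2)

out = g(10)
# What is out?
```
Call trace (a repeated sub-call is expanded the first time; later identical calls just restate its return value):
g(j=10)
  g(j=9)
    g(j=8)
      g(j=7)
        g(j=6)
          g(j=5)
            g(j=4)
              g(j=3)
                g(j=2)
                  g(j=1)
                  -> return 1
                  g(j=0)
                  -> return 0
                -> return 1
                g(j=1)
                -> return 1
              -> return 2
              g(j=2) -> return 1  (same call as traced above)
            -> return 3
            g(j=3) -> return 2  (same call as traced above)
          -> return 5
          g(j=4) -> return 3  (same call as traced above)
        -> return 8
        g(j=5) -> return 5  (same call as traced above)
      -> return 13
      g(j=6) -> return 8  (same call as traced above)
    -> return 21
    g(j=7) -> return 13  (same call as traced above)
  -> return 34
  g(j=8) -> return 21  (same call as traced above)
-> return 55

Final answer: 55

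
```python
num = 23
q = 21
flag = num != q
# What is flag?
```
Trace:
  num=23
  num=23, q=21
  num=23, q=21, flag=True

Final answer: True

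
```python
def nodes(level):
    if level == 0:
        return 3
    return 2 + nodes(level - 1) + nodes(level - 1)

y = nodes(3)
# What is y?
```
Call trace (a repeated sub-call is expanded the first time; later identical calls just restate its return value):
nodes(level=3)
  nodes(level=2)
    nodes(level=1)
      nodes(level=0)
      -> return 3
      nodes(level=0)
      -> return 3
    -> return 8
    nodes(level=1) -> return 8  (same call as traced above)
  -> return 18
  nodes(level=2) -> return 18  (same call as traced above)
-> return 38

Final answer: 38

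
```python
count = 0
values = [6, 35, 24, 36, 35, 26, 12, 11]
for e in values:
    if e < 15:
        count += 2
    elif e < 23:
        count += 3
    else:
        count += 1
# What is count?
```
Trace:
  count=0
  count=2, e=6
  count=3, e=35
  count=4, e=24
  count=5, e=36
  count=6, e=35
  count=7, e=26
  count=9, e=12
  count=11, e=11

Final answer: 11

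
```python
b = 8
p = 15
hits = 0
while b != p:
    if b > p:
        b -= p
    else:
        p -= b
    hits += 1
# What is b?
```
Trace:
  b=8
  b=8, p=15
  b=8, p=15, hits=0
  b=8, p=7, hits=1
  b=1, p=7, hits=2
  b=1, p=6, hits=3
  b=1, p=5, hits=4
  b=1, p=4, hits=5
  b=1, p=3, hits=6
  b=1, p=2, hits=7
  b=1, p=1, hits=8

Final answer: 1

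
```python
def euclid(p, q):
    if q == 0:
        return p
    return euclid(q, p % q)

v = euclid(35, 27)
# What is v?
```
Call trace:
euclid(p=35, q=27)
  euclid(p=27, q=8)
    euclid(p=8, q=3)
      euclid(p=3, q=2)
        euclid(p=2, q=1)
          euclid(p=1, q=0)
          -> return 1
        -> return 1
      -> return 1
    -> return 1
  -> return 1
-> return 1

Final answer: 1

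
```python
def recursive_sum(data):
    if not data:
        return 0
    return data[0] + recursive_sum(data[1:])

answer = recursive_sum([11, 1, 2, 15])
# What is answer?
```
Call trace:
recursive_sum(data=[11, 1, 2, 15])
  recursive_sum(data=[1, 2, 15])
    recursive_sum(data=[2, 15])
      recursive_sum(data=[15])
        recursive_sum(data=[])
        -> return 0
      -> return 15
    -> return 17
  -> return 18
-> return 29

Final answer: 29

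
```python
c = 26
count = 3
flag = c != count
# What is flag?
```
Trace:
  c=26
  c=26, count=3
  c=26, count=3, flag=True

Final answer: True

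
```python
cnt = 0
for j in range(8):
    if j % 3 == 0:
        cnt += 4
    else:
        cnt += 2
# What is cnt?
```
Trace:
  cnt=0
  cnt=4, j=0
  cnt=6, j=1
  cnt=8, j=2
  cnt=12, j=3
  cnt=14, j=4
  cnt=16, j=5
  cnt=20, j=6
  cnt=22, j=7

Final answer: 22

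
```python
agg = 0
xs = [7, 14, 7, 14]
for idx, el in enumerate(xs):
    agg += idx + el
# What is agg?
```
Trace:
  agg=0
  agg=7, idx=0, el=7
  agg=22, idx=1, el=14
  agg=31, idx=2, el=7
  agg=48, idx=3, el=14

Final answer: 48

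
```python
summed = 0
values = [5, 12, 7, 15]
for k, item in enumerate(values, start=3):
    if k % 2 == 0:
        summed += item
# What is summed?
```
Trace:
  summed=0
  summed=0, k=3, item=5
  summed=12, k=4, item=12
  summed=12, k=5, item=7
  summed=27, k=6, item=15

Final answer: 27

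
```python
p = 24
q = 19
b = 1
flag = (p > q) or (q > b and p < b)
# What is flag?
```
Trace:
  p=24
  p=24, q=19
  p=24, q=19, b=1
  p=24, q=19, b=1, flag=True

Final answer: True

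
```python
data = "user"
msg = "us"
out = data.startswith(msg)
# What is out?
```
Trace:
  data='user'
  data='user', msg='us'
  data='user', msg='us', out=True

Final answer: True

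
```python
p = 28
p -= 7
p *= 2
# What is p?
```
Trace:
  p=28
  p=21
  p=42

Final answer: 42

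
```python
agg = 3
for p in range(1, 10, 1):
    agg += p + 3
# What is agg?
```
Trace:
  agg=3
  agg=7, p=1
  agg=12, p=2
  agg=18, p=3
  agg=25, p=4
  agg=33, p=5
  agg=42, p=6
  agg=52, p=7
  agg=63, p=8
  agg=75, p=9

Final answer: 75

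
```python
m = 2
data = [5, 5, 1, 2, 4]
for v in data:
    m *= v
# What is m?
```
Trace:
  m=2
  m=10, v=5
  m=50, v=5
  m=50, v=1
  m=100, v=2
  m=400, v=4

Final answer: 400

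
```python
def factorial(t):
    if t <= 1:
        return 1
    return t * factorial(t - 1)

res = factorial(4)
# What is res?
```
Call trace:
factorial(t=4)
  factorial(t=3)
    factorial(t=2)
      factorial(t=1)
      -> return 1
    -> return 2
  -> return 6
-> return 24

Final answer: 24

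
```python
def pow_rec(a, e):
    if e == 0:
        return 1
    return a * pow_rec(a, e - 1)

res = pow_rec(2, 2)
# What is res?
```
Call trace:
pow_rec(a=2, e=2)
  pow_rec(a=2, e=1)
    pow_rec(a=2, e=0)
    -> return 1
  -> return 2
-> return 4

Final answer: 4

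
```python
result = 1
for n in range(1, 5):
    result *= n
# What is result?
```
Trace:
  result=1
  result=1, n=1
  result=2, n=2
  result=6, n=3
  result=24, n=4

Final answer: 24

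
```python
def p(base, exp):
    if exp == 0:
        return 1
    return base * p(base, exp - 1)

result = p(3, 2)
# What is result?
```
Call trace:
p(base=3, exp=2)
  p(base=3, exp=1)
    p(base=3, exp=0)
    -> return 1
  -> return 3
-> return 9

Final answer: 9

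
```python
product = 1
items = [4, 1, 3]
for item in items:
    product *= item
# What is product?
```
Trace:
  product=1
  product=4, item=4
  product=4, item=1
  product=12, item=3

Final answer: 12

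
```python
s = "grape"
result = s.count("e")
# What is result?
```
Trace:
  s='grape'
  s='grape', result=1

Final answer: 1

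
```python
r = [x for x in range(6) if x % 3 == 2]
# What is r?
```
Trace:
  x=0
  x=1
  x=2
  x=3
  x=4
  x=5
  r=[2, 5]

Final answer: [2, 5]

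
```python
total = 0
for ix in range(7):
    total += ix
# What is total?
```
Trace:
  total=0
  total=0, ix=0
  total=1, ix=1
  total=3, ix=2
  total=6, ix=3
  total=10, ix=4
  total=15, ix=5
  total=21, ix=6

Final answer: 21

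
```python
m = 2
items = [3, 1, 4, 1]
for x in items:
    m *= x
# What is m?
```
Trace:
  m=2
  m=6, x=3
  m=6, x=1
  m=24, x=4
  m=24, x=1

Final answer: 24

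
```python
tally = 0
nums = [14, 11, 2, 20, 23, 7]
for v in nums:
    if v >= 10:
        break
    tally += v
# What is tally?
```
Trace:
  tally=0
  tally=0, v=14

Final answer: 0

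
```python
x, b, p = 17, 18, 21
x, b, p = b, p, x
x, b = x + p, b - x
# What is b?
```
Trace:
  x=17, b=18, p=21
  x=18, b=21, p=17
  x=35, b=3, p=17

Final answer: 3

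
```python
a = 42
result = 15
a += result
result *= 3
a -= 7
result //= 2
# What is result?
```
Trace:
  a=42
  a=42, result=15
  a=57, result=15
  a=57, result=45
  a=50, result=45
  a=50, result=22

Final answer: 22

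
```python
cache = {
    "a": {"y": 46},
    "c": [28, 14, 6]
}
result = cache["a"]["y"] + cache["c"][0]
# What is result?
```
Trace:
  cache={'a': {'y': 46}, 'c': [28, 14, 6]}
  cache={'a': {'y': 46}, 'c': [28, 14, 6]}, result=74

Final answer: 74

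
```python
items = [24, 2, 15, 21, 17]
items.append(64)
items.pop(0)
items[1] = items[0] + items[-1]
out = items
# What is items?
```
Trace:
  items=[24, 2, 15, 21, 17]
  items=[24, 2, 15, 21, 17, 64]
  items=[2, 15, 21, 17, 64]
  items=[2, 66, 21, 17, 64]
  items=[2, 66, 21, 17, 64], out=[2, 66, 21, 17, 64]

Final answer: [2, 66, 21, 17, 64]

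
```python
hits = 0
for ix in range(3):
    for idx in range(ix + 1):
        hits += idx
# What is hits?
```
Trace:
  hits=0
  hits=0, ix=0, idx=0
  hits=0, ix=1, idx=0
  hits=1, ix=1, idx=1
  hits=1, ix=2, idx=0
  hits=2, ix=2, idx=1
  hits=4, ix=2, idx=2

Final answer: 4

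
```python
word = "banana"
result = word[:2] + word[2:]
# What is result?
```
Trace:
  word='banana'
  word='banana', result='banana'

Final answer: 'banana'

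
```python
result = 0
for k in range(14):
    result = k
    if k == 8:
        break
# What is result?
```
Trace:
  result=0
  result=0, k=0
  result=1, k=1
  result=2, k=2
  result=3, k=3
  result=4, k=4
  result=5, k=5
  result=6, k=6
  result=7, k=7
  result=8, k=8

Final answer: 8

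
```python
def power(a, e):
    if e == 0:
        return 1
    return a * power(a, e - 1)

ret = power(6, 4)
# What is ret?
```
Call trace:
power(a=6, e=4)
  power(a=6, e=3)
    power(a=6, e=2)
      power(a=6, e=1)
        power(a=6, e=0)
        -> return 1
      -> return 6
    -> return 36
  -> return 216
-> return 1296

Final answer: 1296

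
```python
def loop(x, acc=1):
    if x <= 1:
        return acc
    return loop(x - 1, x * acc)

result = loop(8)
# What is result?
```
Call trace:
loop(x=8, acc=1)
  loop(x=7, acc=8)
    loop(x=6, acc=56)
      loop(x=5, acc=336)
        loop(x=4, acc=1680)
          loop(x=3, acc=6720)
            loop(x=2, acc=20160)
              loop(x=1, acc=40320)
              -> return 40320
            -> return 40320
          -> return 40320
        -> return 40320
      -> return 40320
    -> return 40320
  -> return 40320
-> return 40320

Final answer: 40320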